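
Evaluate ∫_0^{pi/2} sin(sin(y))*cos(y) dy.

1 - cos(1)

Let u = sin(y), so du = cos(y) dy. When y = 0, u = 0; when y = pi/2, u = 1.
The integral becomes ∫ sin(u) du from 0 to 1, with antiderivative -cos(u).
Back in y: F(y) = -cos(sin(y)).
Then F(pi/2) - F(0) = (-cos(1)) - (-1) = 1 - cos(1).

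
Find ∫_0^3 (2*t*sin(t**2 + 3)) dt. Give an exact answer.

Let u = t**2 + 3, so du = 2*t dt. When t = 0, u = 3; when t = 3, u = 12.
The integral becomes ∫ sin(u) du from 3 to 12, with antiderivative -cos(u).
Back in t: F(t) = -cos(t**2 + 3).
Then F(3) - F(0) = (-cos(12)) - (-cos(3)) = cos(3) - cos(12).

cos(3) - cos(12)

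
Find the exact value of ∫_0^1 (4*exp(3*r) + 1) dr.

-1/3 + 4*exp(3)/3

An antiderivative is F(r) = 4*exp(3*r)/3 + r.
Then F(1) - F(0) = (1 + 4*exp(3)/3) - (4/3) = -1/3 + 4*exp(3)/3.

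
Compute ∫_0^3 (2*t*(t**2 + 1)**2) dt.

333

Let u = t**2 + 1, so du = 2*t dt. When t = 0, u = 1; when t = 3, u = 10.
The integral becomes ∫ u**2 du from 1 to 10, with antiderivative u**3/3.
Back in t: F(t) = (t**2 + 1)**3/3.
Then F(3) - F(0) = (1000/3) - (1/3) = 333.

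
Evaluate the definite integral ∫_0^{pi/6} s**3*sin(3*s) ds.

Integrate by parts 3 times (u = s^3, dv = sin(3*s) ds).
An antiderivative is F(s) = -s**3*cos(3*s)/3 + s**2*sin(3*s)/3 + 2*s*cos(3*s)/9 - 2*sin(3*s)/27.
Then F(pi/6) - F(0) = (-2/27 + pi**2/108) - (0) = -2/27 + pi**2/108.

-2/27 + pi**2/108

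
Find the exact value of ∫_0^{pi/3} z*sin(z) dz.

-pi/6 + sqrt(3)/2

Integrate by parts once (u = z, dv = sin(z) dz).
An antiderivative is F(z) = -z*cos(z) + sin(z).
Then F(pi/3) - F(0) = (-pi/6 + sqrt(3)/2) - (0) = -pi/6 + sqrt(3)/2.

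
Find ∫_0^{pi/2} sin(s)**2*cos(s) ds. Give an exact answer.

1/3

Let u = sin(s), so du = cos(s) ds. When s = 0, u = 0; when s = pi/2, u = 1.
The integral becomes ∫ u**2 du from 0 to 1, with antiderivative u**3/3.
Back in s: F(s) = sin(s)**3/3.
Then F(pi/2) - F(0) = (1/3) - (0) = 1/3.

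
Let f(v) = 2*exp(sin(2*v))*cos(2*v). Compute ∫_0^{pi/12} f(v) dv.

Let u = sin(2*v), so du = 2*cos(2*v) dv. When v = 0, u = 0; when v = pi/12, u = 1/2.
The integral becomes ∫ exp(u) du from 0 to 1/2, with antiderivative exp(u).
Back in v: F(v) = exp(sin(2*v)).
Then F(pi/12) - F(0) = (exp(1/2)) - (1) = -1 + exp(1/2).

-1 + exp(1/2)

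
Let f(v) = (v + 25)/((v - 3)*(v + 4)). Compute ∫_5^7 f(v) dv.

-3*log(11) + 4*log(2) + 6*log(3)

Factor the denominator: v**2 + v - 12 = (v + 4)(v - 3).
Partial fractions: (v + 25)/((v - 3)*(v + 4)) = -3/(v + 4) + 4/(v - 3).
An antiderivative is F(v) = 4*log(v - 3) - 3*log(v + 4).
Then F(7) - F(5) = (-3*log(11) + 8*log(2)) - (-6*log(3) + 4*log(2)) = -3*log(11) + 4*log(2) + 6*log(3).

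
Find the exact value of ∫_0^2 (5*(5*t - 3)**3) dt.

580

Let u = 5*t - 3, so du = 5 dt. When t = 0, u = -3; when t = 2, u = 7.
The integral becomes ∫ u**3 du from -3 to 7, with antiderivative u**4/4.
Back in t: F(t) = (5*t - 3)**4/4.
Then F(2) - F(0) = (2401/4) - (81/4) = 580.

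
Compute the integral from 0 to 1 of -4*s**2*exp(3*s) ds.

8/27 - 20*exp(3)/27

Integrate by parts twice (u = s^2, dv = -4*exp(3*s) ds).
An antiderivative is F(s) = (-36*s**2 + 24*s - 8)*exp(3*s)/27.
Then F(1) - F(0) = (-20*exp(3)/27) - (-8/27) = 8/27 - 20*exp(3)/27.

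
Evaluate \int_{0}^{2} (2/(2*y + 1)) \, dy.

An antiderivative is F(y) = log(2*y + 1).
Then F(2) - F(0) = (log(5)) - (0) = log(5).

log(5)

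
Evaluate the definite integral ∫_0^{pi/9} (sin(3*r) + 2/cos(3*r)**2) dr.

An antiderivative is F(r) = -cos(3*r)/3 + 2*tan(3*r)/3.
Then F(pi/9) - F(0) = (-1/6 + 2*sqrt(3)/3) - (-1/3) = 1/6 + 2*sqrt(3)/3.

1/6 + 2*sqrt(3)/3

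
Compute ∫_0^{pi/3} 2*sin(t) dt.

An antiderivative is F(t) = -2*cos(t).
Then F(pi/3) - F(0) = (-1) - (-2) = 1.

1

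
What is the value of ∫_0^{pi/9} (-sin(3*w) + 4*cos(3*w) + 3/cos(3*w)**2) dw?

-1/6 + 5*sqrt(3)/3

An antiderivative is F(w) = 4*sin(3*w)/3 + cos(3*w)/3 + tan(3*w).
Then F(pi/9) - F(0) = (1/6 + 5*sqrt(3)/3) - (1/3) = -1/6 + 5*sqrt(3)/3.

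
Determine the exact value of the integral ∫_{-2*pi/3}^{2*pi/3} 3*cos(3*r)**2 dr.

2*pi

Use the identity cos^2(3*r) = (1 + cos(6*r))/2.
An antiderivative is F(r) = 3*r/2 + sin(6*r)/4.
Then F(2*pi/3) - F(-2*pi/3) = (pi) - (-pi) = 2*pi.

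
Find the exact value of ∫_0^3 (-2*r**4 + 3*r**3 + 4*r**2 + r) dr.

By the power rule, an antiderivative is F(r) = -2*r**5/5 + 3*r**4/4 + 4*r**3/3 + r**2/2.
Then F(3) - F(0) = (81/20) - (0) = 81/20.

81/20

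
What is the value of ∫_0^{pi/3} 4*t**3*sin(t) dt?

Integrate by parts 3 times (u = t^3, dv = 4*sin(t) dt).
An antiderivative is F(t) = -4*t**3*cos(t) + 12*t**2*sin(t) + 24*t*cos(t) - 24*sin(t).
Then F(pi/3) - F(0) = (-12*sqrt(3) - 2*pi**3/27 + 2*sqrt(3)*pi**2/3 + 4*pi) - (0) = -12*sqrt(3) - 2*pi**3/27 + 2*sqrt(3)*pi**2/3 + 4*pi.

-12*sqrt(3) - 2*pi**3/27 + 2*sqrt(3)*pi**2/3 + 4*pi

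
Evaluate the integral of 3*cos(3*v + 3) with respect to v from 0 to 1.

sin(6) - sin(3)

Let u = 3*v + 3, so du = 3 dv. When v = 0, u = 3; when v = 1, u = 6.
The integral becomes ∫ cos(u) du from 3 to 6, with antiderivative sin(u).
Back in v: F(v) = sin(3*v + 3).
Then F(1) - F(0) = (sin(6)) - (sin(3)) = sin(6) - sin(3).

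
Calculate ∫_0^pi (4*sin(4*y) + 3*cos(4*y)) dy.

0

An antiderivative is F(y) = 3*sin(4*y)/4 - cos(4*y).
Then F(pi) - F(0) = (-1) - (-1) = 0.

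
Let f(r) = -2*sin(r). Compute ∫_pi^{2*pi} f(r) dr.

4

An antiderivative is F(r) = 2*cos(r).
Then F(2*pi) - F(pi) = (2) - (-2) = 4.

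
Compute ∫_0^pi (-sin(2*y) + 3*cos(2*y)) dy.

0

An antiderivative is F(y) = 3*sin(2*y)/2 + cos(2*y)/2.
Then F(pi) - F(0) = (1/2) - (1/2) = 0.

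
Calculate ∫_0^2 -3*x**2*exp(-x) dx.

-6 + 30*exp(-2)

Integrate by parts twice (u = x^2, dv = -3*exp(-x) dx).
An antiderivative is F(x) = (3*x**2 + 6*x + 6)*exp(-x).
Then F(2) - F(0) = (30*exp(-2)) - (6) = -6 + 30*exp(-2).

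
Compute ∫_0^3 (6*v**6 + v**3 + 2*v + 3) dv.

53559/28

By the power rule, an antiderivative is F(v) = 6*v**7/7 + v**4/4 + v**2 + 3*v.
Then F(3) - F(0) = (53559/28) - (0) = 53559/28.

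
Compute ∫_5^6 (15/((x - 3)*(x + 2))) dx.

Factor the denominator: x**2 - x - 6 = (x + 2)(x - 3).
Partial fractions: 15/((x - 3)*(x + 2)) = -3/(x + 2) + 3/(x - 3).
An antiderivative is F(x) = 3*log(x - 3) - 3*log(x + 2).
Then F(6) - F(5) = (-9*log(2) + 3*log(3)) - (-3*log(7) + 3*log(2)) = -12*log(2) + 3*log(3) + 3*log(7).

-12*log(2) + 3*log(3) + 3*log(7)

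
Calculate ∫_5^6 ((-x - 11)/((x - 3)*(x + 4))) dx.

log(40/81)

Factor the denominator: x**2 + x - 12 = (x + 4)(x - 3).
Partial fractions: (-x - 11)/((x - 3)*(x + 4)) = 1/(x + 4) - 2/(x - 3).
An antiderivative is F(x) = -2*log(x - 3) + log(x + 4).
Then F(6) - F(5) = (log(10/9)) - (log(9/4)) = log(40/81).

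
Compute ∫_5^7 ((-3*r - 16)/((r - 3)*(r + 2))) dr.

Factor the denominator: r**2 - r - 6 = (r + 2)(r - 3).
Partial fractions: (-3*r - 16)/((r - 3)*(r + 2)) = 2/(r + 2) - 5/(r - 3).
An antiderivative is F(r) = -5*log(r - 3) + 2*log(r + 2).
Then F(7) - F(5) = (-10*log(2) + 4*log(3)) - (log(49/32)) = -2*log(7) - 5*log(2) + 4*log(3).

-2*log(7) - 5*log(2) + 4*log(3)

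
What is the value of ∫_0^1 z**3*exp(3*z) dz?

Integrate by parts 3 times (u = z^3, dv = exp(3*z) dz).
An antiderivative is F(z) = (9*z**3 - 9*z**2 + 6*z - 2)*exp(3*z)/27.
Then F(1) - F(0) = (4*exp(3)/27) - (-2/27) = 2/27 + 4*exp(3)/27.

2/27 + 4*exp(3)/27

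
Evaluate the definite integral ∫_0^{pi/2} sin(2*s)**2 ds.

pi/4

Use the identity sin^2(2*s) = (1 - cos(4*s))/2.
An antiderivative is F(s) = s/2 - sin(4*s)/8.
Then F(pi/2) - F(0) = (pi/4) - (0) = pi/4.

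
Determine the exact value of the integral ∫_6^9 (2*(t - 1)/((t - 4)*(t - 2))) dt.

Factor the denominator: t**2 - 6*t + 8 = (t - 2)(t - 4).
Partial fractions: 2*(t - 1)/((t - 4)*(t - 2)) = -1/(t - 2) + 3/(t - 4).
An antiderivative is F(t) = 3*log(t - 4) - log(t - 2).
Then F(9) - F(6) = (-log(7) + 3*log(5)) - (log(2)) = -log(7) - log(2) + 3*log(5).

-log(7) - log(2) + 3*log(5)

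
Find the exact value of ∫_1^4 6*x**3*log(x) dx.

-765/8 + 768*log(2)

Integrate by parts once (u = ln x, dv = 6*x**3 dx).
An antiderivative is F(x) = 3*x**4*(4*log(x) - 1)/8.
Then F(4) - F(1) = (-96 + 768*log(2)) - (-3/8) = -765/8 + 768*log(2).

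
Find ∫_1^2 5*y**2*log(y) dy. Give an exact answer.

Integrate by parts once (u = ln y, dv = 5*y**2 dy).
An antiderivative is F(y) = 5*y**3*(3*log(y) - 1)/9.
Then F(2) - F(1) = (-40/9 + 40*log(2)/3) - (-5/9) = -35/9 + 40*log(2)/3.

-35/9 + 40*log(2)/3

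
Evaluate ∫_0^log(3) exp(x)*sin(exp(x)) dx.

Let u = exp(x), so du = exp(x) dx. When x = 0, u = 1; when x = log(3), u = 3.
The integral becomes ∫ sin(u) du from 1 to 3, with antiderivative -cos(u).
Back in x: F(x) = -cos(exp(x)).
Then F(log(3)) - F(0) = (-cos(3)) - (-cos(1)) = cos(1) - cos(3).

cos(1) - cos(3)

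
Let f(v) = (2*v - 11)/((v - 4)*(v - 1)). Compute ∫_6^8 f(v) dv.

-3*log(5) - log(2) + 3*log(7)

Factor the denominator: v**2 - 5*v + 4 = (v - 1)(v - 4).
Partial fractions: (2*v - 11)/((v - 4)*(v - 1)) = 3/(v - 1) - 1/(v - 4).
An antiderivative is F(v) = -log(v - 4) + 3*log(v - 1).
Then F(8) - F(6) = (-2*log(2) + 3*log(7)) - (-log(2) + 3*log(5)) = -3*log(5) - log(2) + 3*log(7).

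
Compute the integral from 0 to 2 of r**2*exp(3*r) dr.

Integrate by parts twice (u = r^2, dv = exp(3*r) dr).
An antiderivative is F(r) = (9*r**2 - 6*r + 2)*exp(3*r)/27.
Then F(2) - F(0) = (26*exp(6)/27) - (2/27) = -2/27 + 26*exp(6)/27.

-2/27 + 26*exp(6)/27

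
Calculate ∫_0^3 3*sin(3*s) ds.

1 - cos(9)

Let u = 3*s, so du = 3 ds. When s = 0, u = 0; when s = 3, u = 9.
The integral becomes ∫ sin(u) du from 0 to 9, with antiderivative -cos(u).
Back in s: F(s) = -cos(3*s).
Then F(3) - F(0) = (-cos(9)) - (-1) = 1 - cos(9).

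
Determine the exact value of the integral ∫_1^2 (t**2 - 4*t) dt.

By the power rule, an antiderivative is F(t) = t**3/3 - 2*t**2.
Then F(2) - F(1) = (-16/3) - (-5/3) = -11/3.

-11/3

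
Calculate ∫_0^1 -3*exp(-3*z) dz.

An antiderivative is F(z) = exp(-3*z).
Then F(1) - F(0) = (exp(-3)) - (1) = -1 + exp(-3).

-1 + exp(-3)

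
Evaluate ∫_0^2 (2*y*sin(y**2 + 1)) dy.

-cos(5) + cos(1)

Let u = y**2 + 1, so du = 2*y dy. When y = 0, u = 1; when y = 2, u = 5.
The integral becomes ∫ sin(u) du from 1 to 5, with antiderivative -cos(u).
Back in y: F(y) = -cos(y**2 + 1).
Then F(2) - F(0) = (-cos(5)) - (-cos(1)) = -cos(5) + cos(1).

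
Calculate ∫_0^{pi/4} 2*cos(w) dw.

An antiderivative is F(w) = 2*sin(w).
Then F(pi/4) - F(0) = (sqrt(2)) - (0) = sqrt(2).

sqrt(2)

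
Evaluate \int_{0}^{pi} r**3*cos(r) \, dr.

Integrate by parts 3 times (u = r^3, dv = cos(r) dr).
An antiderivative is F(r) = r**3*sin(r) + 3*r**2*cos(r) - 6*r*sin(r) - 6*cos(r).
Then F(pi) - F(0) = (6 - 3*pi**2) - (-6) = 12 - 3*pi**2.

12 - 3*pi**2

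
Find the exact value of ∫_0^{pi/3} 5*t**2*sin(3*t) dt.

Integrate by parts twice (u = t^2, dv = 5*sin(3*t) dt).
An antiderivative is F(t) = -5*t**2*cos(3*t)/3 + 10*t*sin(3*t)/9 + 10*cos(3*t)/27.
Then F(pi/3) - F(0) = (-10/27 + 5*pi**2/27) - (10/27) = -20/27 + 5*pi**2/27.

-20/27 + 5*pi**2/27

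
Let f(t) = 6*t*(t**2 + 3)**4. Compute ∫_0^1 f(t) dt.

Let u = t**2 + 3, so du = 2*t dt. When t = 0, u = 3; when t = 1, u = 4.
The integral becomes 3·∫ u**4 du from 3 to 4, with antiderivative 3*u**5/5.
Back in t: F(t) = 3*(t**2 + 3)**5/5.
Then F(1) - F(0) = (3072/5) - (729/5) = 2343/5.

2343/5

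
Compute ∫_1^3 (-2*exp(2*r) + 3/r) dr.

-exp(6) + log(27) + exp(2)

An antiderivative is F(r) = -exp(2*r) + 3*log(r).
Then F(3) - F(1) = (-exp(6) + log(27)) - (-exp(2)) = -exp(6) + log(27) + exp(2).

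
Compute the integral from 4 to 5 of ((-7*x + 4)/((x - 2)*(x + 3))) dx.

Factor the denominator: x**2 + x - 6 = (x + 3)(x - 2).
Partial fractions: (-7*x + 4)/((x - 2)*(x + 3)) = -5/(x + 3) - 2/(x - 2).
An antiderivative is F(x) = -2*log(x - 2) - 5*log(x + 3).
Then F(5) - F(4) = (-15*log(2) - 2*log(3)) - (-5*log(7) - 2*log(2)) = -13*log(2) - 2*log(3) + 5*log(7).

-13*log(2) - 2*log(3) + 5*log(7)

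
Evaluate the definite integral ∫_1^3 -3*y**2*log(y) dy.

26/3 - 27*log(3)

Integrate by parts once (u = ln y, dv = -3*y**2 dy).
An antiderivative is F(y) = -y**3*(3*log(y) - 1)/3.
Then F(3) - F(1) = (9 - 27*log(3)) - (1/3) = 26/3 - 27*log(3).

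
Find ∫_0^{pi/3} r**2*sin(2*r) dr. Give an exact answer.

Integrate by parts twice (u = r^2, dv = sin(2*r) dr).
An antiderivative is F(r) = -r**2*cos(2*r)/2 + r*sin(2*r)/2 + cos(2*r)/4.
Then F(pi/3) - F(0) = (-1/8 + pi**2/36 + sqrt(3)*pi/12) - (1/4) = -3/8 + pi**2/36 + sqrt(3)*pi/12.

-3/8 + pi**2/36 + sqrt(3)*pi/12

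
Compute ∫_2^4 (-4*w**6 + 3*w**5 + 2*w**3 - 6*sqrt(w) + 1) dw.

By the power rule, an antiderivative is F(w) = -4*w**7/7 + w**6/2 + w**4/2 - 4*w**(3/2) + w.
Then F(4) - F(2) = (-50500/7) - (-218/7 - 8*sqrt(2)) = -50282/7 + 8*sqrt(2).

-50282/7 + 8*sqrt(2)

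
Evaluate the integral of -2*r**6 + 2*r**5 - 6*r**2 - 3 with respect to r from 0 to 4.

-72572/21

By the power rule, an antiderivative is F(r) = -2*r**7/7 + r**6/3 - 2*r**3 - 3*r.
Then F(4) - F(0) = (-72572/21) - (0) = -72572/21.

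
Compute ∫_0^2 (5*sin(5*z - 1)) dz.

Let u = 5*z - 1, so du = 5 dz. When z = 0, u = -1; when z = 2, u = 9.
The integral becomes ∫ sin(u) du from -1 to 9, with antiderivative -cos(u).
Back in z: F(z) = -cos(5*z - 1).
Then F(2) - F(0) = (-cos(9)) - (-cos(1)) = cos(1) - cos(9).

cos(1) - cos(9)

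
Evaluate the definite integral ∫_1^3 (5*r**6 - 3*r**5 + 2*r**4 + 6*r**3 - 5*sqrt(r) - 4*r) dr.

By the power rule, an antiderivative is F(r) = 5*r**7/7 - r**6/2 + 2*r**5/5 + 3*r**4/2 - 10*r**(3/2)/3 - 2*r**2.
Then F(3) - F(1) = (48942/35 - 10*sqrt(3)) - (-338/105) = 147164/105 - 10*sqrt(3).

147164/105 - 10*sqrt(3)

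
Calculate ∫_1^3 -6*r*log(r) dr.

Integrate by parts once (u = ln r, dv = -6*r dr).
An antiderivative is F(r) = -3*r**2*(2*log(r) - 1)/2.
Then F(3) - F(1) = (27/2 - 27*log(3)) - (3/2) = 12 - 27*log(3).

12 - 27*log(3)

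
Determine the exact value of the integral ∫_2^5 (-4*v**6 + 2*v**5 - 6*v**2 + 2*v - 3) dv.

By the power rule, an antiderivative is F(v) = -4*v**7/7 + v**6/3 - 2*v**3 + v**2 - 3*v.
Then F(5) - F(2) = (-833165/21) - (-1466/21) = -277233/7.

-277233/7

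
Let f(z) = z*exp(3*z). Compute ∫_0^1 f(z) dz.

Integrate by parts once (u = z, dv = exp(3*z) dz).
An antiderivative is F(z) = (3*z - 1)*exp(3*z)/9.
Then F(1) - F(0) = (2*exp(3)/9) - (-1/9) = 1/9 + 2*exp(3)/9.

1/9 + 2*exp(3)/9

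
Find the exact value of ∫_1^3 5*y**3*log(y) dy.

Integrate by parts once (u = ln y, dv = 5*y**3 dy).
An antiderivative is F(y) = 5*y**4*(4*log(y) - 1)/16.
Then F(3) - F(1) = (-405/16 + 405*log(3)/4) - (-5/16) = -25 + 405*log(3)/4.

-25 + 405*log(3)/4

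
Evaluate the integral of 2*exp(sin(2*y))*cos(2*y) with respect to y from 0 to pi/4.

Let u = sin(2*y), so du = 2*cos(2*y) dy. When y = 0, u = 0; when y = pi/4, u = 1.
The integral becomes ∫ exp(u) du from 0 to 1, with antiderivative exp(u).
Back in y: F(y) = exp(sin(2*y)).
Then F(pi/4) - F(0) = (E) - (1) = -1 + E.

-1 + E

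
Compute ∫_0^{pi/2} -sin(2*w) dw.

-1

An antiderivative is F(w) = cos(2*w)/2.
Then F(pi/2) - F(0) = (-1/2) - (1/2) = -1.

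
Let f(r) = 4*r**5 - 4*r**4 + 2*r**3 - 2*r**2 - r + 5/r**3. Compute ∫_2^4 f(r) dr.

946337/480

By the power rule, an antiderivative is F(r) = 2*r**6/3 - 4*r**5/5 + r**4/2 - 2*r**3/3 - r**2/2 - 5/(2*r**2).
Then F(4) - F(2) = (318183/160) - (2053/120) = 946337/480.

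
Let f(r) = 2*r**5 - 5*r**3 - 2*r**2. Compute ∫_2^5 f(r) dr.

17391/4

By the power rule, an antiderivative is F(r) = r**6/3 - 5*r**4/4 - 2*r**3/3.
Then F(5) - F(2) = (17375/4) - (-4) = 17391/4.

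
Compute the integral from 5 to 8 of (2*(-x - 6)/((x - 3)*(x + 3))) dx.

-3*log(5) + log(11)

Factor the denominator: x**2 - 9 = (x + 3)(x - 3).
Partial fractions: 2*(-x - 6)/((x - 3)*(x + 3)) = 1/(x + 3) - 3/(x - 3).
An antiderivative is F(x) = -3*log(x - 3) + log(x + 3).
Then F(8) - F(5) = (-3*log(5) + log(11)) - (0) = -3*log(5) + log(11).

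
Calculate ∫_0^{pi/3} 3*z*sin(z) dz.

-pi/2 + 3*sqrt(3)/2

Integrate by parts once (u = z, dv = 3*sin(z) dz).
An antiderivative is F(z) = -3*z*cos(z) + 3*sin(z).
Then F(pi/3) - F(0) = (-pi/2 + 3*sqrt(3)/2) - (0) = -pi/2 + 3*sqrt(3)/2.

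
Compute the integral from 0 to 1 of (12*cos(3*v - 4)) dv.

Let u = 3*v - 4, so du = 3 dv. When v = 0, u = -4; when v = 1, u = -1.
The integral becomes 4·∫ cos(u) du from -4 to -1, with antiderivative 4*sin(u).
Back in v: F(v) = 4*sin(3*v - 4).
Then F(1) - F(0) = (-4*sin(1)) - (-4*sin(4)) = -4*sin(1) + 4*sin(4).

-4*sin(1) + 4*sin(4)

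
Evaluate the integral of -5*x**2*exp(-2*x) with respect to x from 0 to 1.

Integrate by parts twice (u = x^2, dv = -5*exp(-2*x) dx).
An antiderivative is F(x) = (10*x**2 + 10*x + 5)*exp(-2*x)/4.
Then F(1) - F(0) = (25*exp(-2)/4) - (5/4) = -5/4 + 25*exp(-2)/4.

-5/4 + 25*exp(-2)/4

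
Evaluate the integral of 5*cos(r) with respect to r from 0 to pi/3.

5*sqrt(3)/2

An antiderivative is F(r) = 5*sin(r).
Then F(pi/3) - F(0) = (5*sqrt(3)/2) - (0) = 5*sqrt(3)/2.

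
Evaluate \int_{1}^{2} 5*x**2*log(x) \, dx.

-35/9 + 40*log(2)/3

Integrate by parts once (u = ln x, dv = 5*x**2 dx).
An antiderivative is F(x) = 5*x**3*(3*log(x) - 1)/9.
Then F(2) - F(1) = (-40/9 + 40*log(2)/3) - (-5/9) = -35/9 + 40*log(2)/3.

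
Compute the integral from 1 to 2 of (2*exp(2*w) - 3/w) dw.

-exp(2) - log(8) + exp(4)

An antiderivative is F(w) = exp(2*w) - 3*log(w).
Then F(2) - F(1) = (-log(8) + exp(4)) - (exp(2)) = -exp(2) - log(8) + exp(4).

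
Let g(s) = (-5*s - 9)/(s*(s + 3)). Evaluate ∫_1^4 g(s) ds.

Factor the denominator: s**2 + 3*s = (s + 3)s.
Partial fractions: (-5*s - 9)/(s*(s + 3)) = -2/(s + 3) - 3/s.
An antiderivative is F(s) = -3*log(s) - 2*log(s + 3).
Then F(4) - F(1) = (-6*log(2) - 2*log(7)) - (-log(16)) = -2*log(7) - 2*log(2).

-2*log(7) - 2*log(2)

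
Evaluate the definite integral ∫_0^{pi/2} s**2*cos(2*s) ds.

Integrate by parts twice (u = s^2, dv = cos(2*s) ds).
An antiderivative is F(s) = s**2*sin(2*s)/2 + s*cos(2*s)/2 - sin(2*s)/4.
Then F(pi/2) - F(0) = (-pi/4) - (0) = -pi/4.

-pi/4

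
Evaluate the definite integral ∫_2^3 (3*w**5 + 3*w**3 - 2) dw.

By the power rule, an antiderivative is F(w) = w**6/2 + 3*w**4/4 - 2*w.
Then F(3) - F(2) = (1677/4) - (40) = 1517/4.

1517/4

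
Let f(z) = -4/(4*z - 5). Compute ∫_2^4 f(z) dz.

log(3/11)

An antiderivative is F(z) = -log(4*z - 5).
Then F(4) - F(2) = (-log(11)) - (-log(3)) = log(3/11).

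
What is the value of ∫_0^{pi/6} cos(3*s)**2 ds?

pi/12

Use the identity cos^2(3*s) = (1 + cos(6*s))/2.
An antiderivative is F(s) = s/2 + sin(6*s)/12.
Then F(pi/6) - F(0) = (pi/12) - (0) = pi/12.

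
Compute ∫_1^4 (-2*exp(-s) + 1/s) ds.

An antiderivative is F(s) = log(s) + 2*exp(-s).
Then F(4) - F(1) = ((2 + log(4**exp(4)))*exp(-4)) - (2*exp(-1)) = (-2*exp(3) + 2 + log(4**exp(4)))*exp(-4).

(-2*exp(3) + 2 + log(4**exp(4)))*exp(-4)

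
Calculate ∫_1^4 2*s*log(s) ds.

Integrate by parts once (u = ln s, dv = 2*s ds).
An antiderivative is F(s) = s**2*(2*log(s) - 1)/2.
Then F(4) - F(1) = (-8 + 32*log(2)) - (-1/2) = -15/2 + 32*log(2).

-15/2 + 32*log(2)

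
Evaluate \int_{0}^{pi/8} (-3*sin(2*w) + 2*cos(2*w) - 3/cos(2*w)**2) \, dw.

An antiderivative is F(w) = sin(2*w) + 3*cos(2*w)/2 - 3*tan(2*w)/2.
Then F(pi/8) - F(0) = (-3/2 + 5*sqrt(2)/4) - (3/2) = -3 + 5*sqrt(2)/4.

-3 + 5*sqrt(2)/4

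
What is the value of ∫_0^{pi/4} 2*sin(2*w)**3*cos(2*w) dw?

Let u = sin(2*w), so du = 2*cos(2*w) dw. When w = 0, u = 0; when w = pi/4, u = 1.
The integral becomes ∫ u**3 du from 0 to 1, with antiderivative u**4/4.
Back in w: F(w) = sin(2*w)**4/4.
Then F(pi/4) - F(0) = (1/4) - (0) = 1/4.

1/4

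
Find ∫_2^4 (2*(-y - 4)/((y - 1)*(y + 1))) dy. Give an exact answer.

-8*log(3) + 3*log(5)

Factor the denominator: y**2 - 1 = (y + 1)(y - 1).
Partial fractions: 2*(-y - 4)/((y - 1)*(y + 1)) = 3/(y + 1) - 5/(y - 1).
An antiderivative is F(y) = -5*log(y - 1) + 3*log(y + 1).
Then F(4) - F(2) = (-5*log(3) + 3*log(5)) - (log(27)) = -8*log(3) + 3*log(5).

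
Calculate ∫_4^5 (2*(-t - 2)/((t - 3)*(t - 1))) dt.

log(2/27)

Factor the denominator: t**2 - 4*t + 3 = (t - 1)(t - 3).
Partial fractions: 2*(-t - 2)/((t - 3)*(t - 1)) = 3/(t - 1) - 5/(t - 3).
An antiderivative is F(t) = -5*log(t - 3) + 3*log(t - 1).
Then F(5) - F(4) = (log(2)) - (log(27)) = log(2/27).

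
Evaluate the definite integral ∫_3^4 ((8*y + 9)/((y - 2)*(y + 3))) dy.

-3*log(3) + 2*log(2) + 3*log(7)

Factor the denominator: y**2 + y - 6 = (y + 3)(y - 2).
Partial fractions: (8*y + 9)/((y - 2)*(y + 3)) = 3/(y + 3) + 5/(y - 2).
An antiderivative is F(y) = 5*log(y - 2) + 3*log(y + 3).
Then F(4) - F(3) = (5*log(2) + 3*log(7)) - (3*log(2) + 3*log(3)) = -3*log(3) + 2*log(2) + 3*log(7).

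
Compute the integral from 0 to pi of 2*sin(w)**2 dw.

Use the identity sin^2(w) = (1 - cos(2*w))/2.
An antiderivative is F(w) = w - sin(2*w)/2.
Then F(pi) - F(0) = (pi) - (0) = pi.

pi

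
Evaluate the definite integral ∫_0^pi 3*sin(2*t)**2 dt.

3*pi/2

Use the identity sin^2(2*t) = (1 - cos(4*t))/2.
An antiderivative is F(t) = 3*t/2 - 3*sin(4*t)/8.
Then F(pi) - F(0) = (3*pi/2) - (0) = 3*pi/2.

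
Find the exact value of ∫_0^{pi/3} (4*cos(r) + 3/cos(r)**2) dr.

5*sqrt(3)

An antiderivative is F(r) = 4*sin(r) + 3*tan(r).
Then F(pi/3) - F(0) = (5*sqrt(3)) - (0) = 5*sqrt(3).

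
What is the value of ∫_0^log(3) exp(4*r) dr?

20

Let u = exp(r), so du = exp(r) dr. When r = 0, u = 1; when r = log(3), u = 3.
The integral becomes ∫ u**3 du from 1 to 3, with antiderivative u**4/4.
Back in r: F(r) = exp(4*r)/4.
Then F(log(3)) - F(0) = (81/4) - (1/4) = 20.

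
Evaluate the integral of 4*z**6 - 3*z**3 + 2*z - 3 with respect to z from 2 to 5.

By the power rule, an antiderivative is F(z) = 4*z**7/7 - 3*z**4/4 + z**2 - 3*z.
Then F(5) - F(2) = (1237155/28) - (414/7) = 1235499/28.

1235499/28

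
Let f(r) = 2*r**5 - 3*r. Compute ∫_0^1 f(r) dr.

By the power rule, an antiderivative is F(r) = r**6/3 - 3*r**2/2.
Then F(1) - F(0) = (-7/6) - (0) = -7/6.

-7/6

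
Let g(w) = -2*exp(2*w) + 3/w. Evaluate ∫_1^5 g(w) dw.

An antiderivative is F(w) = -exp(2*w) + 3*log(w).
Then F(5) - F(1) = (-exp(10) + 3*log(5)) - (-exp(2)) = -exp(10) + 3*log(5) + exp(2).

-exp(10) + 3*log(5) + exp(2)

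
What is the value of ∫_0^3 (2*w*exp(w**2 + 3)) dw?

Let u = w**2 + 3, so du = 2*w dw. When w = 0, u = 3; when w = 3, u = 12.
The integral becomes ∫ exp(u) du from 3 to 12, with antiderivative exp(u).
Back in w: F(w) = exp(w**2 + 3).
Then F(3) - F(0) = (exp(12)) - (exp(3)) = -exp(3) + exp(12).

-exp(3) + exp(12)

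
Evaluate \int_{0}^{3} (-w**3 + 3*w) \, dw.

-27/4

By the power rule, an antiderivative is F(w) = -w**4/4 + 3*w**2/2.
Then F(3) - F(0) = (-27/4) - (0) = -27/4.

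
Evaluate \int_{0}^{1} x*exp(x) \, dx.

1

Integrate by parts once (u = x, dv = exp(x) dx).
An antiderivative is F(x) = (x - 1)*exp(x).
Then F(1) - F(0) = (0) - (-1) = 1.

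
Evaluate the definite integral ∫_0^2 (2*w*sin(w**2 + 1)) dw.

-cos(5) + cos(1)

Let u = w**2 + 1, so du = 2*w dw. When w = 0, u = 1; when w = 2, u = 5.
The integral becomes ∫ sin(u) du from 1 to 5, with antiderivative -cos(u).
Back in w: F(w) = -cos(w**2 + 1).
Then F(2) - F(0) = (-cos(5)) - (-cos(1)) = -cos(5) + cos(1).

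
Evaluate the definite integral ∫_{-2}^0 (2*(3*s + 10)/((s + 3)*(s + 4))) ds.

Factor the denominator: s**2 + 7*s + 12 = (s + 4)(s + 3).
Partial fractions: 2*(3*s + 10)/((s + 3)*(s + 4)) = 4/(s + 4) + 2/(s + 3).
An antiderivative is F(s) = 2*log(s + 3) + 4*log(s + 4).
Then F(0) - F(-2) = (2*log(3) + 8*log(2)) - (log(16)) = 2*log(3) + 4*log(2).

2*log(3) + 4*log(2)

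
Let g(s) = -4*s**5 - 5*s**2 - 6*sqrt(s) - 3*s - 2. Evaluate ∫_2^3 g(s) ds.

-969/2 - 12*sqrt(3) + 8*sqrt(2)

By the power rule, an antiderivative is F(s) = -2*s**6/3 - 4*s**(3/2) - 5*s**3/3 - 3*s**2/2 - 2*s.
Then F(3) - F(2) = (-1101/2 - 12*sqrt(3)) - (-66 - 8*sqrt(2)) = -969/2 - 12*sqrt(3) + 8*sqrt(2).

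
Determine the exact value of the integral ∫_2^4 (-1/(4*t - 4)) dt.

An antiderivative is F(t) = -log(4*t - 4)/4.
Then F(4) - F(2) = (-log(12)/4) - (-log(2)/2) = -log(3)/4.

-log(3)/4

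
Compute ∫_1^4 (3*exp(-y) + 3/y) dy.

An antiderivative is F(y) = 3*log(y) - 3*exp(-y).
Then F(4) - F(1) = (-3*exp(-4) + 6*log(2)) - (-3*exp(-1)) = -3*exp(-4) + 3*exp(-1) + 6*log(2).

-3*exp(-4) + 3*exp(-1) + 6*log(2)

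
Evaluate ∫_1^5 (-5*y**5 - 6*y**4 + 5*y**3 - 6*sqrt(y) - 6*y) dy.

-80284/5 - 20*sqrt(5)

By the power rule, an antiderivative is F(y) = -5*y**6/6 - 6*y**5/5 + 5*y**4/4 - 4*y**(3/2) - 3*y**2.
Then F(5) - F(1) = (-192775/12 - 20*sqrt(5)) - (-467/60) = -80284/5 - 20*sqrt(5).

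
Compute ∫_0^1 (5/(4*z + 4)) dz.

5*log(2)/4

An antiderivative is F(z) = 5*log(4*z + 4)/4.
Then F(1) - F(0) = (15*log(2)/4) - (5*log(2)/2) = 5*log(2)/4.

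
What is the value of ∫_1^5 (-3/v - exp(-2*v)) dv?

(-6*exp(10)*log(5) - exp(8) + 1)*exp(-10)/2

An antiderivative is F(v) = -3*log(v) + exp(-2*v)/2.
Then F(5) - F(1) = (-3*log(5) + exp(-10)/2) - (exp(-2)/2) = (-6*exp(10)*log(5) - exp(8) + 1)*exp(-10)/2.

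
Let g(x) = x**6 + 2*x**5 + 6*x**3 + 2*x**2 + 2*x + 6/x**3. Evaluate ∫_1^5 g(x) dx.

9142412/525

By the power rule, an antiderivative is F(x) = x**7/7 + x**6/3 + 3*x**4/2 + 2*x**3/3 + x**2 - 3/x**2.
Then F(5) - F(1) = (18285499/1050) - (9/14) = 9142412/525.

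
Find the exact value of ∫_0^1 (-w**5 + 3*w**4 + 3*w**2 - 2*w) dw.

13/30

By the power rule, an antiderivative is F(w) = -w**6/6 + 3*w**5/5 + w**3 - w**2.
Then F(1) - F(0) = (13/30) - (0) = 13/30.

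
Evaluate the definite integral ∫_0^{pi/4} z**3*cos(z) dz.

Integrate by parts 3 times (u = z^3, dv = cos(z) dz).
An antiderivative is F(z) = z**3*sin(z) + 3*z**2*cos(z) - 6*z*sin(z) - 6*cos(z).
Then F(pi/4) - F(0) = (sqrt(2)*(-384 - 96*pi + pi**3 + 12*pi**2)/128) - (-6) = -3*sqrt(2) - 3*sqrt(2)*pi/4 + sqrt(2)*pi**3/128 + 3*sqrt(2)*pi**2/32 + 6.

-3*sqrt(2) - 3*sqrt(2)*pi/4 + sqrt(2)*pi**3/128 + 3*sqrt(2)*pi**2/32 + 6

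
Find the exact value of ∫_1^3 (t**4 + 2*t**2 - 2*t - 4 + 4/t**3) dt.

By the power rule, an antiderivative is F(t) = t**5/5 + 2*t**3/3 - t**2 - 4*t - 2/t**2.
Then F(3) - F(1) = (2042/45) - (-92/15) = 2318/45.

2318/45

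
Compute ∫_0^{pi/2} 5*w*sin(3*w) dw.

Integrate by parts once (u = w, dv = 5*sin(3*w) dw).
An antiderivative is F(w) = -5*w*cos(3*w)/3 + 5*sin(3*w)/9.
Then F(pi/2) - F(0) = (-5/9) - (0) = -5/9.

-5/9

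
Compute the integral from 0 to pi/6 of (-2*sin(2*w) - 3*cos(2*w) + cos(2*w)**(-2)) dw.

-1/2 - sqrt(3)/4

An antiderivative is F(w) = -3*sin(2*w)/2 + cos(2*w) + tan(2*w)/2.
Then F(pi/6) - F(0) = (1/2 - sqrt(3)/4) - (1) = -1/2 - sqrt(3)/4.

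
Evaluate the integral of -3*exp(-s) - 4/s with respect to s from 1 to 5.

An antiderivative is F(s) = -4*log(s) + 3*exp(-s).
Then F(5) - F(1) = (-4*log(5) + 3*exp(-5)) - (3*exp(-1)) = -4*log(5) - 3*exp(-1) + 3*exp(-5).

-4*log(5) - 3*exp(-1) + 3*exp(-5)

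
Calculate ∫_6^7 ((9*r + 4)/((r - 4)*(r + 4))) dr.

Factor the denominator: r**2 - 16 = (r + 4)(r - 4).
Partial fractions: (9*r + 4)/((r - 4)*(r + 4)) = 4/(r + 4) + 5/(r - 4).
An antiderivative is F(r) = 5*log(r - 4) + 4*log(r + 4).
Then F(7) - F(6) = (5*log(3) + 4*log(11)) - (9*log(2) + 4*log(5)) = -4*log(5) - 9*log(2) + 5*log(3) + 4*log(11).

-4*log(5) - 9*log(2) + 5*log(3) + 4*log(11)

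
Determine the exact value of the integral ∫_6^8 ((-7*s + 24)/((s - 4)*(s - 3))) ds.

Factor the denominator: s**2 - 7*s + 12 = (s - 3)(s - 4).
Partial fractions: (-7*s + 24)/((s - 4)*(s - 3)) = -3/(s - 3) - 4/(s - 4).
An antiderivative is F(s) = -4*log(s - 4) - 3*log(s - 3).
Then F(8) - F(6) = (-8*log(2) - 3*log(5)) - (-3*log(3) - 4*log(2)) = -3*log(5) - 4*log(2) + 3*log(3).

-3*log(5) - 4*log(2) + 3*log(3)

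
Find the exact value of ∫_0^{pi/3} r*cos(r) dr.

-1/2 + sqrt(3)*pi/6

Integrate by parts once (u = r, dv = cos(r) dr).
An antiderivative is F(r) = r*sin(r) + cos(r).
Then F(pi/3) - F(0) = (1/2 + sqrt(3)*pi/6) - (1) = -1/2 + sqrt(3)*pi/6.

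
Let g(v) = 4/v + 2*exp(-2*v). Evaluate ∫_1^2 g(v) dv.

-exp(-4) + exp(-2) + 4*log(2)

An antiderivative is F(v) = 4*log(v) - exp(-2*v).
Then F(2) - F(1) = (-exp(-4) + 4*log(2)) - (-exp(-2)) = -exp(-4) + exp(-2) + 4*log(2).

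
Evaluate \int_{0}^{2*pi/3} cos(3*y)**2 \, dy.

pi/3

Use the identity cos^2(3*y) = (1 + cos(6*y))/2.
An antiderivative is F(y) = y/2 + sin(6*y)/12.
Then F(2*pi/3) - F(0) = (pi/3) - (0) = pi/3.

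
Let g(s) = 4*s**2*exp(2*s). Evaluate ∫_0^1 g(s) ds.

Integrate by parts twice (u = s^2, dv = 4*exp(2*s) ds).
An antiderivative is F(s) = (2*s**2 - 2*s + 1)*exp(2*s).
Then F(1) - F(0) = (exp(2)) - (1) = -1 + exp(2).

-1 + exp(2)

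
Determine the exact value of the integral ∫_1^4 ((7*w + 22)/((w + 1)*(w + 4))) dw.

log(2) + 3*log(5)

Factor the denominator: w**2 + 5*w + 4 = (w + 4)(w + 1).
Partial fractions: (7*w + 22)/((w + 1)*(w + 4)) = 2/(w + 4) + 5/(w + 1).
An antiderivative is F(w) = 5*log(w + 1) + 2*log(w + 4).
Then F(4) - F(1) = (6*log(2) + 5*log(5)) - (2*log(5) + 5*log(2)) = log(2) + 3*log(5).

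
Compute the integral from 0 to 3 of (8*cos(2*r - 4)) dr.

4*sin(4) + 4*sin(2)

Let u = 2*r - 4, so du = 2 dr. When r = 0, u = -4; when r = 3, u = 2.
The integral becomes 4·∫ cos(u) du from -4 to 2, with antiderivative 4*sin(u).
Back in r: F(r) = 4*sin(2*r - 4).
Then F(3) - F(0) = (4*sin(2)) - (-4*sin(4)) = 4*sin(4) + 4*sin(2).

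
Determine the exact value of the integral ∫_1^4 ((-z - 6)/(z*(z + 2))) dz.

-log(16)

Factor the denominator: z**2 + 2*z = (z + 2)z.
Partial fractions: (-z - 6)/(z*(z + 2)) = 2/(z + 2) - 3/z.
An antiderivative is F(z) = -3*log(z) + 2*log(z + 2).
Then F(4) - F(1) = (log(9/16)) - (log(9)) = -log(16).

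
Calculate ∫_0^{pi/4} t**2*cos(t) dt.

sqrt(2)*(-32 + pi**2 + 8*pi)/32

Integrate by parts twice (u = t^2, dv = cos(t) dt).
An antiderivative is F(t) = t**2*sin(t) + 2*t*cos(t) - 2*sin(t).
Then F(pi/4) - F(0) = (sqrt(2)*(-32 + pi**2 + 8*pi)/32) - (0) = sqrt(2)*(-32 + pi**2 + 8*pi)/32.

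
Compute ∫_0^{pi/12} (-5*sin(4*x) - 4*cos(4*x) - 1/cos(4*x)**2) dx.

-3*sqrt(3)/4 - 5/8

An antiderivative is F(x) = -sin(4*x) + 5*cos(4*x)/4 - tan(4*x)/4.
Then F(pi/12) - F(0) = (5/8 - 3*sqrt(3)/4) - (5/4) = -3*sqrt(3)/4 - 5/8.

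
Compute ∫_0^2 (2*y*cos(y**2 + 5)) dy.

sin(9) - sin(5)

Let u = y**2 + 5, so du = 2*y dy. When y = 0, u = 5; when y = 2, u = 9.
The integral becomes ∫ cos(u) du from 5 to 9, with antiderivative sin(u).
Back in y: F(y) = sin(y**2 + 5).
Then F(2) - F(0) = (sin(9)) - (sin(5)) = sin(9) - sin(5).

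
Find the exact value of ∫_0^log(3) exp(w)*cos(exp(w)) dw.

-sin(1) + sin(3)

Let u = exp(w), so du = exp(w) dw. When w = 0, u = 1; when w = log(3), u = 3.
The integral becomes ∫ cos(u) du from 1 to 3, with antiderivative sin(u).
Back in w: F(w) = sin(exp(w)).
Then F(log(3)) - F(0) = (sin(3)) - (sin(1)) = -sin(1) + sin(3).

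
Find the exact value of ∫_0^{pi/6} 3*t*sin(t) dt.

Integrate by parts once (u = t, dv = 3*sin(t) dt).
An antiderivative is F(t) = -3*t*cos(t) + 3*sin(t).
Then F(pi/6) - F(0) = (-sqrt(3)*pi/4 + 3/2) - (0) = -sqrt(3)*pi/4 + 3/2.

-sqrt(3)*pi/4 + 3/2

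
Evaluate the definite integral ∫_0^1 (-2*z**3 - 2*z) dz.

By the power rule, an antiderivative is F(z) = -z**4/2 - z**2.
Then F(1) - F(0) = (-3/2) - (0) = -3/2.

-3/2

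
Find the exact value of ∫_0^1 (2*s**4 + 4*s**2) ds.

By the power rule, an antiderivative is F(s) = 2*s**5/5 + 4*s**3/3.
Then F(1) - F(0) = (26/15) - (0) = 26/15.

26/15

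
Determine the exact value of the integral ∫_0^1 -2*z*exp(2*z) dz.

-exp(2)/2 - 1/2

Integrate by parts once (u = z, dv = -2*exp(2*z) dz).
An antiderivative is F(z) = (-2*z + 1)*exp(2*z)/2.
Then F(1) - F(0) = (-exp(2)/2) - (1/2) = -exp(2)/2 - 1/2.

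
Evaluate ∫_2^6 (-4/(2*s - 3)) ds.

An antiderivative is F(s) = -2*log(2*s - 3).
Then F(6) - F(2) = (-log(81)) - (0) = -log(81).

-log(81)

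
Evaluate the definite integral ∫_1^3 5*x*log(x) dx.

Integrate by parts once (u = ln x, dv = 5*x dx).
An antiderivative is F(x) = 5*x**2*(2*log(x) - 1)/4.
Then F(3) - F(1) = (-45/4 + 45*log(3)/2) - (-5/4) = -10 + 45*log(3)/2.

-10 + 45*log(3)/2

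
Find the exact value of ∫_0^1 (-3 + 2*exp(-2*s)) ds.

-2 - exp(-2)

An antiderivative is F(s) = -3*s - exp(-2*s).
Then F(1) - F(0) = (-3 - exp(-2)) - (-1) = -2 - exp(-2).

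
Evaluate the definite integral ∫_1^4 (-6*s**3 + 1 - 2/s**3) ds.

By the power rule, an antiderivative is F(s) = -3*s**4/2 + s + s**(-2).
Then F(4) - F(1) = (-6079/16) - (1/2) = -6087/16.

-6087/16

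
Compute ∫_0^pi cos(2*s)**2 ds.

pi/2

Use the identity cos^2(2*s) = (1 + cos(4*s))/2.
An antiderivative is F(s) = s/2 + sin(4*s)/8.
Then F(pi) - F(0) = (pi/2) - (0) = pi/2.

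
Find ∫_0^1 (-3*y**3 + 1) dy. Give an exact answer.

1/4

By the power rule, an antiderivative is F(y) = -3*y**4/4 + y.
Then F(1) - F(0) = (1/4) - (0) = 1/4.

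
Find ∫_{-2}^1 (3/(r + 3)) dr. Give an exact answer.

log(64)

An antiderivative is F(r) = 3*log(r + 3).
Then F(1) - F(-2) = (log(64)) - (0) = log(64).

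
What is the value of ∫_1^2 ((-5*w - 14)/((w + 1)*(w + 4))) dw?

Factor the denominator: w**2 + 5*w + 4 = (w + 4)(w + 1).
Partial fractions: (-5*w - 14)/((w + 1)*(w + 4)) = -2/(w + 4) - 3/(w + 1).
An antiderivative is F(w) = -3*log(w + 1) - 2*log(w + 4).
Then F(2) - F(1) = (-5*log(3) - 2*log(2)) - (-2*log(5) - 3*log(2)) = -5*log(3) + log(2) + 2*log(5).

-5*log(3) + log(2) + 2*log(5)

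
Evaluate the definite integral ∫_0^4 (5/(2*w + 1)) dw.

An antiderivative is F(w) = 5*log(2*w + 1)/2.
Then F(4) - F(0) = (5*log(3)) - (0) = 5*log(3).

5*log(3)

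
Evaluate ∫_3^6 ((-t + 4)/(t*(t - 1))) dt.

Factor the denominator: t**2 - t = t(t - 1).
Partial fractions: (-t + 4)/(t*(t - 1)) = -4/t + 3/(t - 1).
An antiderivative is F(t) = -4*log(t) + 3*log(t - 1).
Then F(6) - F(3) = (-4*log(3) - 4*log(2) + 3*log(5)) - (log(8/81)) = -7*log(2) + 3*log(5).

-7*log(2) + 3*log(5)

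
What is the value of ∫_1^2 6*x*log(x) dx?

Integrate by parts once (u = ln x, dv = 6*x dx).
An antiderivative is F(x) = 3*x**2*(2*log(x) - 1)/2.
Then F(2) - F(1) = (-6 + 12*log(2)) - (-3/2) = -9/2 + 12*log(2).

-9/2 + 12*log(2)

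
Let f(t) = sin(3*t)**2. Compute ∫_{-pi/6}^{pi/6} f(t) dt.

Use the identity sin^2(3*t) = (1 - cos(6*t))/2.
An antiderivative is F(t) = t/2 - sin(6*t)/12.
Then F(pi/6) - F(-pi/6) = (pi/12) - (-pi/12) = pi/6.

pi/6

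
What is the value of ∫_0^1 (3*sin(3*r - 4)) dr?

cos(4) - cos(1)

Let u = 3*r - 4, so du = 3 dr. When r = 0, u = -4; when r = 1, u = -1.
The integral becomes ∫ sin(u) du from -4 to -1, with antiderivative -cos(u).
Back in r: F(r) = -cos(3*r - 4).
Then F(1) - F(0) = (-cos(1)) - (-cos(4)) = cos(4) - cos(1).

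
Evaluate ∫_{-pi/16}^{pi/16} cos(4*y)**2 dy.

Use the identity cos^2(4*y) = (1 + cos(8*y))/2.
An antiderivative is F(y) = y/2 + sin(8*y)/16.
Then F(pi/16) - F(-pi/16) = (1/16 + pi/32) - (-pi/32 - 1/16) = 1/8 + pi/16.

1/8 + pi/16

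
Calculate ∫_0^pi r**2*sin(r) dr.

-4 + pi**2

Integrate by parts twice (u = r^2, dv = sin(r) dr).
An antiderivative is F(r) = -r**2*cos(r) + 2*r*sin(r) + 2*cos(r).
Then F(pi) - F(0) = (-2 + pi**2) - (2) = -4 + pi**2.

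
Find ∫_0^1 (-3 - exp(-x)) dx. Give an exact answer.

An antiderivative is F(x) = -3*x + exp(-x).
Then F(1) - F(0) = (-3 + exp(-1)) - (1) = -4 + exp(-1).

-4 + exp(-1)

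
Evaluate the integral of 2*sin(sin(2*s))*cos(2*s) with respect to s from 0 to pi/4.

1 - cos(1)

Let u = sin(2*s), so du = 2*cos(2*s) ds. When s = 0, u = 0; when s = pi/4, u = 1.
The integral becomes ∫ sin(u) du from 0 to 1, with antiderivative -cos(u).
Back in s: F(s) = -cos(sin(2*s)).
Then F(pi/4) - F(0) = (-cos(1)) - (-1) = 1 - cos(1).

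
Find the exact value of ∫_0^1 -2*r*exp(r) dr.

-2

Integrate by parts once (u = r, dv = -2*exp(r) dr).
An antiderivative is F(r) = (-2*r + 2)*exp(r).
Then F(1) - F(0) = (0) - (2) = -2.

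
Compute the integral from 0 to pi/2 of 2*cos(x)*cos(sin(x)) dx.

Let u = sin(x), so du = cos(x) dx. When x = 0, u = 0; when x = pi/2, u = 1.
The integral becomes 2·∫ cos(u) du from 0 to 1, with antiderivative 2*sin(u).
Back in x: F(x) = 2*sin(sin(x)).
Then F(pi/2) - F(0) = (2*sin(1)) - (0) = 2*sin(1).

2*sin(1)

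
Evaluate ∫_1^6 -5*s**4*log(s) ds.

-7776*log(3) - 7776*log(2) + 1555

Integrate by parts once (u = ln s, dv = -5*s**4 ds).
An antiderivative is F(s) = -s**5*(5*log(s) - 1)/5.
Then F(6) - F(1) = (-7776*log(3) - 7776*log(2) + 7776/5) - (1/5) = -7776*log(3) - 7776*log(2) + 1555.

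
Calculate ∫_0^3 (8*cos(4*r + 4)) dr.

2*sin(16) - 2*sin(4)

Let u = 4*r + 4, so du = 4 dr. When r = 0, u = 4; when r = 3, u = 16.
The integral becomes 2·∫ cos(u) du from 4 to 16, with antiderivative 2*sin(u).
Back in r: F(r) = 2*sin(4*r + 4).
Then F(3) - F(0) = (2*sin(16)) - (2*sin(4)) = 2*sin(16) - 2*sin(4).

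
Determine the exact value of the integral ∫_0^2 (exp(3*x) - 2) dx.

An antiderivative is F(x) = exp(3*x)/3 - 2*x.
Then F(2) - F(0) = (-4 + exp(6)/3) - (1/3) = -13/3 + exp(6)/3.

-13/3 + exp(6)/3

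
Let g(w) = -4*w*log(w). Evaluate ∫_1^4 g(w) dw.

15 - 64*log(2)

Integrate by parts once (u = ln w, dv = -4*w dw).
An antiderivative is F(w) = -w**2*(2*log(w) - 1).
Then F(4) - F(1) = (16 - 64*log(2)) - (1) = 15 - 64*log(2).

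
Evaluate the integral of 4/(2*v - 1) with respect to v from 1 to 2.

An antiderivative is F(v) = 2*log(2*v - 1).
Then F(2) - F(1) = (log(9)) - (0) = log(9).

log(9)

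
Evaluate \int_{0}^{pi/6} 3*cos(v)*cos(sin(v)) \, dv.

3*sin(1/2)

Let u = sin(v), so du = cos(v) dv. When v = 0, u = 0; when v = pi/6, u = 1/2.
The integral becomes 3·∫ cos(u) du from 0 to 1/2, with antiderivative 3*sin(u).
Back in v: F(v) = 3*sin(sin(v)).
Then F(pi/6) - F(0) = (3*sin(1/2)) - (0) = 3*sin(1/2).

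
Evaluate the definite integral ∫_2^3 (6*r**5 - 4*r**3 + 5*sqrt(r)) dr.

By the power rule, an antiderivative is F(r) = r**6 - r**4 + 10*r**(3/2)/3.
Then F(3) - F(2) = (10*sqrt(3) + 648) - (20*sqrt(2)/3 + 48) = -20*sqrt(2)/3 + 10*sqrt(3) + 600.

-20*sqrt(2)/3 + 10*sqrt(3) + 600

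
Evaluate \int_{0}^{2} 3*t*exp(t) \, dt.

Integrate by parts once (u = t, dv = 3*exp(t) dt).
An antiderivative is F(t) = (3*t - 3)*exp(t).
Then F(2) - F(0) = (3*exp(2)) - (-3) = 3 + 3*exp(2).

3 + 3*exp(2)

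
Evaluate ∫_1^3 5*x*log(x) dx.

Integrate by parts once (u = ln x, dv = 5*x dx).
An antiderivative is F(x) = 5*x**2*(2*log(x) - 1)/4.
Then F(3) - F(1) = (-45/4 + 45*log(3)/2) - (-5/4) = -10 + 45*log(3)/2.

-10 + 45*log(3)/2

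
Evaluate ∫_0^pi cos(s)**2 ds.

pi/2

Use the identity cos^2(s) = (1 + cos(2*s))/2.
An antiderivative is F(s) = s/2 + sin(2*s)/4.
Then F(pi) - F(0) = (pi/2) - (0) = pi/2.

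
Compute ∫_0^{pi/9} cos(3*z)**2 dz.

sqrt(3)/24 + pi/18

Use the identity cos^2(3*z) = (1 + cos(6*z))/2.
An antiderivative is F(z) = z/2 + sin(6*z)/12.
Then F(pi/9) - F(0) = (sqrt(3)/24 + pi/18) - (0) = sqrt(3)/24 + pi/18.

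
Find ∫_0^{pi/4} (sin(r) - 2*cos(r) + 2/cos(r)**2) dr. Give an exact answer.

3 - 3*sqrt(2)/2

An antiderivative is F(r) = -2*sin(r) - cos(r) + 2*tan(r).
Then F(pi/4) - F(0) = (2 - 3*sqrt(2)/2) - (-1) = 3 - 3*sqrt(2)/2.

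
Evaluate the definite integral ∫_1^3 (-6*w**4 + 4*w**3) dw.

-1052/5

By the power rule, an antiderivative is F(w) = -6*w**5/5 + w**4.
Then F(3) - F(1) = (-1053/5) - (-1/5) = -1052/5.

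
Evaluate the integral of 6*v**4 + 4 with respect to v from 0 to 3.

1518/5

By the power rule, an antiderivative is F(v) = 6*v**5/5 + 4*v.
Then F(3) - F(0) = (1518/5) - (0) = 1518/5.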